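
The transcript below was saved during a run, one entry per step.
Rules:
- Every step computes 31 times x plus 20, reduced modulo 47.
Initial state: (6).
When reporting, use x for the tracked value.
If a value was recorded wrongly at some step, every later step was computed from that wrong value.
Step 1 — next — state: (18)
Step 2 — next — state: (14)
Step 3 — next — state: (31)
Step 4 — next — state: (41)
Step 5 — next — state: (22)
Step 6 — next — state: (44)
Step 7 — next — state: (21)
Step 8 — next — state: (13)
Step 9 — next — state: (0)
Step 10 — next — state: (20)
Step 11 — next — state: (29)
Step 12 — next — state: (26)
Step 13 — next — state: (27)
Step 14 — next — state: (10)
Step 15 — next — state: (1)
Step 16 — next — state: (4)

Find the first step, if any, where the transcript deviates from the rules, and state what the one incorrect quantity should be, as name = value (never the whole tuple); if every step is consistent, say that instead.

Recomputing the run from the initial state:
step 1: x = 18
step 2: x = 14
step 3: x = 31
step 4: x = 41
step 5: x = 22
step 6: x = 44
step 7: x = 21
step 8: x = 13
step 9: x = 0
step 10: x = 20
step 11: x = 29
step 12: x = 26
step 13: x = 27
step 14: x = 11
step 15: x = 32
step 16: x = 25
The first disagreement with the transcript is at step 14, where the value should be x = 11.

step 14, x = 11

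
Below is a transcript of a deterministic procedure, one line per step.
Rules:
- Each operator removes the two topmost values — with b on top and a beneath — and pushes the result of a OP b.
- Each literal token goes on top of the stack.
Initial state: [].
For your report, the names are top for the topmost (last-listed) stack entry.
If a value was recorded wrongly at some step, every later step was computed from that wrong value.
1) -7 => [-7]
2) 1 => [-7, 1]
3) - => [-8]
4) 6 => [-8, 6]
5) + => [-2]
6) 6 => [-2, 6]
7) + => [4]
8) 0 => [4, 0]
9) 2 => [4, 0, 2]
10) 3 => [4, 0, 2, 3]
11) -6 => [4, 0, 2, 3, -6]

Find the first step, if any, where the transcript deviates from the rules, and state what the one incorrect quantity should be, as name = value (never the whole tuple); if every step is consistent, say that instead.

1. push -7: top = -7 (agrees with the transcript)
2. push 1: top = 1 (exactly as logged)
3. -7 - 1 = -8 (exactly as logged)
4. push 6: top = 6 (verified)
5. -8 + 6 = -2 (consistent with the transcript)
6. push 6: top = 6 (matches)
7. -2 + 6 = 4 (checks out)
8. push 0: top = 0 (verified)
9. push 2: top = 2 (exactly as logged)
10. push 3: top = 3 (verified)
11. push -6: top = -6 (matches)
Nothing is out of place; the run is error-free.

no error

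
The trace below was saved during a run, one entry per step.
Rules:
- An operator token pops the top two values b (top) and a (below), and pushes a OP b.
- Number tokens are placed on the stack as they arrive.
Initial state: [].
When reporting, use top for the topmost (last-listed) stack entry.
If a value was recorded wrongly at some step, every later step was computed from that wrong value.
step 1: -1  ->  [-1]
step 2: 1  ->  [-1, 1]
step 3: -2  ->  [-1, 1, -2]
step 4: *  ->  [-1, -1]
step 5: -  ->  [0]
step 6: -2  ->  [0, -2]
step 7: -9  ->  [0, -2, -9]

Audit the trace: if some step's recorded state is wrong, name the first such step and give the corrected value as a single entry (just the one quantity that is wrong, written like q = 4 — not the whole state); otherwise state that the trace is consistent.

Step 1: push -1: top = -1 — exactly as logged.
Step 2: push 1: top = 1 — matches.
Step 3: push -2: top = -2 — checks out.
Step 4: 1 * -2 = -2 — a discrepancy with the trace.
Step 4 is the first one off; corrected, top = -2.

step 4, top = -2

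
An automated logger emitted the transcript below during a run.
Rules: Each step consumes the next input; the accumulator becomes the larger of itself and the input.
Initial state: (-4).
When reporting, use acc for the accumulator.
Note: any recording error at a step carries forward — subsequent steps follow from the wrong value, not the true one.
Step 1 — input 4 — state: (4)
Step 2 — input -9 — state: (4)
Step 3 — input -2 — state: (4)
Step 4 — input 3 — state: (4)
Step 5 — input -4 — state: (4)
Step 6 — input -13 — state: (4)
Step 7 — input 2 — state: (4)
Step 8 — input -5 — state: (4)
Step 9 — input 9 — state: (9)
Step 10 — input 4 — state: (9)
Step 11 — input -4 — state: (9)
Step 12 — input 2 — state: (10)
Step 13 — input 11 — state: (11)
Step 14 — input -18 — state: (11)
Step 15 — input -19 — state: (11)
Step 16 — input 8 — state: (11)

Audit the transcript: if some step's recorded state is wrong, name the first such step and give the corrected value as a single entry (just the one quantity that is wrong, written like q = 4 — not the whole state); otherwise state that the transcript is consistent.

step 12, acc = 9

Step 1: acc = max(-4, 4) = 4 — same as recorded.
Step 2: acc = max(4, -9) = 4 — agrees with the transcript.
Step 3: acc = max(4, -2) = 4 — confirmed correct.
Step 4: acc = max(4, 3) = 4 — consistent with the transcript.
Step 5: acc = max(4, -4) = 4 — verified.
Step 6: acc = max(4, -13) = 4 — consistent with the transcript.
Step 7: acc = max(4, 2) = 4 — confirmed correct.
Step 8: acc = max(4, -5) = 4 — confirmed correct.
Step 9: acc = max(4, 9) = 9 — same as recorded.
Step 10: acc = max(9, 4) = 9 — matches.
Step 11: acc = max(9, -4) = 9 — in agreement.
Step 12: acc = max(9, 2) = 9 — not what was recorded.
That makes step 12 the first incorrect line — acc = 9 is what it should show.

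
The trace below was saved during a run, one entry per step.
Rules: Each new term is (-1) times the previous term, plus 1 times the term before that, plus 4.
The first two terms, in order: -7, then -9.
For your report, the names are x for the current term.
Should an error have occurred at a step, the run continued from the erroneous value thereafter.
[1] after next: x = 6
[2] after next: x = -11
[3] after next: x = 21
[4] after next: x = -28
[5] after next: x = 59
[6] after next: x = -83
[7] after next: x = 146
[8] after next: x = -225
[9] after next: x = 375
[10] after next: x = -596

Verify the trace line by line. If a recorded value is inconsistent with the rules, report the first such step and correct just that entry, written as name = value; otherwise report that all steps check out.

Step 1: x = -1*(-9) + (1)*(-7) + (4) = 6 — exactly as logged.
Step 2: x = -1*(6) + (1)*(-9) + (4) = -11 — exactly as logged.
Step 3: x = -1*(-11) + (1)*(6) + (4) = 21 — exactly as logged.
Step 4: x = -1*(21) + (1)*(-11) + (4) = -28 — exactly as logged.
Step 5: x = -1*(-28) + (1)*(21) + (4) = 53 — first mismatch against the trace.
That makes step 5 the first incorrect line — x = 53 is what it should show.

step 5, x = 53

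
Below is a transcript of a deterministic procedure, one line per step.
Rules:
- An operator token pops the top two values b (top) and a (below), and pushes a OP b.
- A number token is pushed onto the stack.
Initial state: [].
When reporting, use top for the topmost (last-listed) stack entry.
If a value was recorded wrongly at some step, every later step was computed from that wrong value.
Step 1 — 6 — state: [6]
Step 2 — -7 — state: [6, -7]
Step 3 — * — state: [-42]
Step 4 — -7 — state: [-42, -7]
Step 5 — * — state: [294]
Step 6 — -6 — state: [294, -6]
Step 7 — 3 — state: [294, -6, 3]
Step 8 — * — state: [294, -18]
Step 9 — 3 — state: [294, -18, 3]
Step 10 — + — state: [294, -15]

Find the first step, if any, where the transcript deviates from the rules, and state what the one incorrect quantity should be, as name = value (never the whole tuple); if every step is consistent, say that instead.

no error

Step 1: push 6: top = 6 — matches.
Step 2: push -7: top = -7 — no discrepancy.
Step 3: 6 * -7 = -42 — agrees with the transcript.
Step 4: push -7: top = -7 — checks out.
Step 5: -42 * -7 = 294 — no discrepancy.
Step 6: push -6: top = -6 — agrees with the transcript.
Step 7: push 3: top = 3 — consistent with the transcript.
Step 8: -6 * 3 = -18 — exactly as logged.
Step 9: push 3: top = 3 — agrees with the transcript.
Step 10: -18 + 3 = -15 — confirmed correct.
Each recorded entry agrees with the recomputation.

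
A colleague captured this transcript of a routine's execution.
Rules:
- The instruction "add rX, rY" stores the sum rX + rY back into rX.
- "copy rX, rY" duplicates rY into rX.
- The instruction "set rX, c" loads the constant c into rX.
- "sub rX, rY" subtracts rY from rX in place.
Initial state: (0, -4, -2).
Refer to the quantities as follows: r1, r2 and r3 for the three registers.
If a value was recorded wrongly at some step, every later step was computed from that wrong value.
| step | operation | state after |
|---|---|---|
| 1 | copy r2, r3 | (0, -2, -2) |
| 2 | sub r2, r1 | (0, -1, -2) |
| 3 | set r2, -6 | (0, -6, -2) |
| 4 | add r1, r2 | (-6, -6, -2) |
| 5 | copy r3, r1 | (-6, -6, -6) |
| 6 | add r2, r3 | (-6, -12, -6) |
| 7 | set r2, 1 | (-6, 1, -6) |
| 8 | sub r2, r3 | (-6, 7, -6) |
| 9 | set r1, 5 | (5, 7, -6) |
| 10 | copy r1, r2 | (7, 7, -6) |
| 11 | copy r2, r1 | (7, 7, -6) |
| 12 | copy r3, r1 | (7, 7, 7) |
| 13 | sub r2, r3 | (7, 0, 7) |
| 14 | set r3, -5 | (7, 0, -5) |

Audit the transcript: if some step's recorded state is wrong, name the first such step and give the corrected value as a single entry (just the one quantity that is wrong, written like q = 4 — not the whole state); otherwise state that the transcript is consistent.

step 2, r2 = -2

step 1: r2 = -2 -> exactly as logged
step 2: r2 = -2 - 0 = -2 -> the transcript disagrees here
The audit stops at step 2: the recorded entry is wrong and should be r2 = -2.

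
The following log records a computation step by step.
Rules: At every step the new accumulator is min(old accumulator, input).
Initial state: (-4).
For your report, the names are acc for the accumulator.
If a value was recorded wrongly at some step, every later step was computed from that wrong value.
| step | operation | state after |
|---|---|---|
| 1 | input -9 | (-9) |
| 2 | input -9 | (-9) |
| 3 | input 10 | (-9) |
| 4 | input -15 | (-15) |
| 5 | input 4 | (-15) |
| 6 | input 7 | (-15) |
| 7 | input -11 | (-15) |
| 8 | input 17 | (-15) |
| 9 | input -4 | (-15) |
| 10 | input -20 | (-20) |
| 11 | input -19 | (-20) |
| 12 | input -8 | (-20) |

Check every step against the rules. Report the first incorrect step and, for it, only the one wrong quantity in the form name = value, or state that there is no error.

no error

Recomputing the run from the initial state:
step 1: acc = -9
step 2: acc = -9
step 3: acc = -9
step 4: acc = -15
step 5: acc = -15
step 6: acc = -15
step 7: acc = -15
step 8: acc = -15
step 9: acc = -15
step 10: acc = -20
step 11: acc = -20
step 12: acc = -20
This matches the log at every step.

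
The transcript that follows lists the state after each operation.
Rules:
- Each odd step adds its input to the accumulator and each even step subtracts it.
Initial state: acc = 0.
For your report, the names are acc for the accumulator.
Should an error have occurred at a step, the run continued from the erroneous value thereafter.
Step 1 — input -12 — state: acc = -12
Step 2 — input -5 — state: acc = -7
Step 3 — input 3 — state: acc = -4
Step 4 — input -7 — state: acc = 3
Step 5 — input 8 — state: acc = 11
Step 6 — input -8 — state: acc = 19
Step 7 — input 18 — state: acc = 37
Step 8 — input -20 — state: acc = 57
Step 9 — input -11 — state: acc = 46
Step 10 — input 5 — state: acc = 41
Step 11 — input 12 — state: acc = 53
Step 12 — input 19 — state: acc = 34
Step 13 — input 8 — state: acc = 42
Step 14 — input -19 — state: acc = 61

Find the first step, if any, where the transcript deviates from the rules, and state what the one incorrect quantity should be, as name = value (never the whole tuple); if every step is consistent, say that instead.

no error

Step 1: acc = 0 + -12 = -12 — agrees with the transcript.
Step 2: acc = -12 - -5 = -7 — same as recorded.
Step 3: acc = -7 + 3 = -4 — consistent with the transcript.
Step 4: acc = -4 - -7 = 3 — checks out.
Step 5: acc = 3 + 8 = 11 — verified.
Step 6: acc = 11 - -8 = 19 — checks out.
Step 7: acc = 19 + 18 = 37 — verified.
Step 8: acc = 37 - -20 = 57 — no discrepancy.
Step 9: acc = 57 + -11 = 46 — matches.
Step 10: acc = 46 - 5 = 41 — matches.
Step 11: acc = 41 + 12 = 53 — checks out.
Step 12: acc = 53 - 19 = 34 — in agreement.
Step 13: acc = 34 + 8 = 42 — agrees with the transcript.
Step 14: acc = 42 - -19 = 61 — exactly as logged.
No step deviates from the rules.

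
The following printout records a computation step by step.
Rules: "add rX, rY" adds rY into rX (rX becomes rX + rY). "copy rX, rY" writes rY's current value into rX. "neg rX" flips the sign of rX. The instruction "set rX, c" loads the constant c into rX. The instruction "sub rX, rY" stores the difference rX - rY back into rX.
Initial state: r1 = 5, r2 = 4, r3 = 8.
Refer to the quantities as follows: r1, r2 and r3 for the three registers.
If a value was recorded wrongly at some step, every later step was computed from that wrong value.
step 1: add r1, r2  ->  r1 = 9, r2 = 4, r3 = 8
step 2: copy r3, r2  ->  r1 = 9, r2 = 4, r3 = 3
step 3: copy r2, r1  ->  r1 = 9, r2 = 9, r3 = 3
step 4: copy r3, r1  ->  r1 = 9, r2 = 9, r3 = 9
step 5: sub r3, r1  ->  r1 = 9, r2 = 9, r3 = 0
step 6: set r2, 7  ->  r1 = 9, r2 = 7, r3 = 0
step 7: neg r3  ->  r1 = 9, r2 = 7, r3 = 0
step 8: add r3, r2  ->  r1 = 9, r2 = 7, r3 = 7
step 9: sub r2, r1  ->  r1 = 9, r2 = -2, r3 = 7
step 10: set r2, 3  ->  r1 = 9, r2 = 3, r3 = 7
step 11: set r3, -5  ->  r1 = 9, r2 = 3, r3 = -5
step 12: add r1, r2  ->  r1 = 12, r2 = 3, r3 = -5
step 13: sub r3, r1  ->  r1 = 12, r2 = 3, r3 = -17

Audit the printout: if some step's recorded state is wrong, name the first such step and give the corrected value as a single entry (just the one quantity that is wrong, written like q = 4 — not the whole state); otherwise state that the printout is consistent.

step 2, r3 = 4

step 1: r1 = 5 + 4 = 9 -> exactly as logged
step 2: r3 = 4 -> not what was recorded
The earliest wrong entry is at step 2: it should read r3 = 4.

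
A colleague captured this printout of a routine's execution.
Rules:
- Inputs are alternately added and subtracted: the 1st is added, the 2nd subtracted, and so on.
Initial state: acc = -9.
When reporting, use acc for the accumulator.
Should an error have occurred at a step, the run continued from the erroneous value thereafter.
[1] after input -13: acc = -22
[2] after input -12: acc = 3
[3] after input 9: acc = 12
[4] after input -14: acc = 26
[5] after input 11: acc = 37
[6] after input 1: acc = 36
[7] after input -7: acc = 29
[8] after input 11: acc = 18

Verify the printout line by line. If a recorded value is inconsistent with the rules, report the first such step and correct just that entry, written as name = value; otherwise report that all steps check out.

step 2, acc = -10

Recomputing the run from the initial state:
step 1: acc = -22
step 2: acc = -10
step 3: acc = -1
step 4: acc = 13
step 5: acc = 24
step 6: acc = 23
step 7: acc = 16
step 8: acc = 5
The first disagreement with the printout is at step 2, where the value should be acc = -10.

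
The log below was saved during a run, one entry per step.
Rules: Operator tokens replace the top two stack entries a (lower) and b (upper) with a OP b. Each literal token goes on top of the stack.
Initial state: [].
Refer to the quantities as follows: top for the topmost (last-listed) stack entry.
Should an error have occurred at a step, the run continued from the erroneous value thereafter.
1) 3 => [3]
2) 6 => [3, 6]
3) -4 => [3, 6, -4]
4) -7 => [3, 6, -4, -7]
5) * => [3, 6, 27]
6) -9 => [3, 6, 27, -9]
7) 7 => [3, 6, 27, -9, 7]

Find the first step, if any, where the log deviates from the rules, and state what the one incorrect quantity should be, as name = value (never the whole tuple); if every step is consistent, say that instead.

step 5, top = 28

Recomputing the run from the initial state:
step 1: [3]
step 2: [3, 6]
step 3: [3, 6, -4]
step 4: [3, 6, -4, -7]
step 5: [3, 6, 28]
step 6: [3, 6, 28, -9]
step 7: [3, 6, 28, -9, 7]
The first disagreement with the log is at step 5, where the value should be top = 28.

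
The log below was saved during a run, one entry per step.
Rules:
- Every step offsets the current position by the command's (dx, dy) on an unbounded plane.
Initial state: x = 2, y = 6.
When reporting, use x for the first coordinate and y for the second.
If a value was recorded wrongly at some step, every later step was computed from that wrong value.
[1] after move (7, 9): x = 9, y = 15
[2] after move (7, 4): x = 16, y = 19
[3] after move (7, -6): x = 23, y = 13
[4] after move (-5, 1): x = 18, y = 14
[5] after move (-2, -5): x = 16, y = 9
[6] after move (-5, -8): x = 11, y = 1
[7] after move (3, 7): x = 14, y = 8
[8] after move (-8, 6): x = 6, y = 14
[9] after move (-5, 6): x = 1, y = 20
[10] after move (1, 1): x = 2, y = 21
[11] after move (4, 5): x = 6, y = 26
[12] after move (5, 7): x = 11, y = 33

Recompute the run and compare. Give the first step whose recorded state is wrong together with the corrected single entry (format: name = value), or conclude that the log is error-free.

step 1: x = 2 + (7) = 9, y = 6 + (9) = 15 -> consistent with the log
step 2: x = 9 + (7) = 16, y = 15 + (4) = 19 -> matches
step 3: x = 16 + (7) = 23, y = 19 + (-6) = 13 -> confirmed correct
step 4: x = 23 + (-5) = 18, y = 13 + (1) = 14 -> same as recorded
step 5: x = 18 + (-2) = 16, y = 14 + (-5) = 9 -> matches
step 6: x = 16 + (-5) = 11, y = 9 + (-8) = 1 -> matches
step 7: x = 11 + (3) = 14, y = 1 + (7) = 8 -> matches
step 8: x = 14 + (-8) = 6, y = 8 + (6) = 14 -> no discrepancy
step 9: x = 6 + (-5) = 1, y = 14 + (6) = 20 -> agrees with the log
step 10: x = 1 + (1) = 2, y = 20 + (1) = 21 -> verified
step 11: x = 2 + (4) = 6, y = 21 + (5) = 26 -> matches
step 12: x = 6 + (5) = 11, y = 26 + (7) = 33 -> exactly as logged
All entries verified; no error found.

no error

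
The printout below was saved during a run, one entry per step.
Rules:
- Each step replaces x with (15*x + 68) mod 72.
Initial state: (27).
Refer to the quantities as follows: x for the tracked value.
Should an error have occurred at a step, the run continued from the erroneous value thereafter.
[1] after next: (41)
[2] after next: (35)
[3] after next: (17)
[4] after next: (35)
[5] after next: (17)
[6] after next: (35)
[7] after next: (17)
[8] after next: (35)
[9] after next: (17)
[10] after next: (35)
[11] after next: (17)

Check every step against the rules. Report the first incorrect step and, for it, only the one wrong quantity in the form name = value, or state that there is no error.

Recomputing the run from the initial state:
step 1: x = 41
step 2: x = 35
step 3: x = 17
step 4: x = 35
step 5: x = 17
step 6: x = 35
step 7: x = 17
step 8: x = 35
step 9: x = 17
step 10: x = 35
step 11: x = 17
This matches the printout at every step.

no error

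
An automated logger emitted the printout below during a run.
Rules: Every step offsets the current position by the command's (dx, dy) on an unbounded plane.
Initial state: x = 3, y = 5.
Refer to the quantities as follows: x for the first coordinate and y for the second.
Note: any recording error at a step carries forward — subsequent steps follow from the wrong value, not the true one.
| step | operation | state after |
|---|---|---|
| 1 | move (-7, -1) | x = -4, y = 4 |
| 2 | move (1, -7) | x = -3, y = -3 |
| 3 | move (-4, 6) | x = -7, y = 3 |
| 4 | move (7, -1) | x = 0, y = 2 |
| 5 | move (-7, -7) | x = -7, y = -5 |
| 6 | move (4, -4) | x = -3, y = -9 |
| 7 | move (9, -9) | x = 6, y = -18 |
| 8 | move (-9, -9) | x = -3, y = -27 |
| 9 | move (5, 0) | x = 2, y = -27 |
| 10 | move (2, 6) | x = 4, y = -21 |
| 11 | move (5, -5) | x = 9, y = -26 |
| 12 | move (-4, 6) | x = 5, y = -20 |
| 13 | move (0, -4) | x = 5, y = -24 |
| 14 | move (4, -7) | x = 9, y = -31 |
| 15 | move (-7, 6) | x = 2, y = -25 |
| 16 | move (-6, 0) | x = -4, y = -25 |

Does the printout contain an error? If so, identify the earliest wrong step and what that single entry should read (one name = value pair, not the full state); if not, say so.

no error

Recomputing the run from the initial state:
step 1: x = -4, y = 4
step 2: x = -3, y = -3
step 3: x = -7, y = 3
step 4: x = 0, y = 2
step 5: x = -7, y = -5
step 6: x = -3, y = -9
step 7: x = 6, y = -18
step 8: x = -3, y = -27
step 9: x = 2, y = -27
step 10: x = 4, y = -21
step 11: x = 9, y = -26
step 12: x = 5, y = -20
step 13: x = 5, y = -24
step 14: x = 9, y = -31
step 15: x = 2, y = -25
step 16: x = -4, y = -25
This matches the printout at every step.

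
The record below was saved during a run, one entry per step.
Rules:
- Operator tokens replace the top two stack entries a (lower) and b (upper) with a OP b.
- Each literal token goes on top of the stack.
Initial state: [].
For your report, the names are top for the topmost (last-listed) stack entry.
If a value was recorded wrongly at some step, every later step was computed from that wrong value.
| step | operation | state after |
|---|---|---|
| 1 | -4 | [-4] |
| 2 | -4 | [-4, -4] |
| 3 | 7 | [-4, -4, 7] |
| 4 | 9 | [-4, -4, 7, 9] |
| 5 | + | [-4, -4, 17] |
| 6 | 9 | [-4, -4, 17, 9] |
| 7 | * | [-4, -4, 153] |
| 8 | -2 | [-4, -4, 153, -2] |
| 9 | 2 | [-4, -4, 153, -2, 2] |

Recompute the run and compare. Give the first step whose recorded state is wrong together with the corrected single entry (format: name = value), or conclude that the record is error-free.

step 5, top = 16

1. push -4: top = -4 (same as recorded)
2. push -4: top = -4 (in agreement)
3. push 7: top = 7 (matches)
4. push 9: top = 9 (agrees with the record)
5. 7 + 9 = 16 (this is not what the record shows)
First incorrect step: 5; the correct value is top = 16.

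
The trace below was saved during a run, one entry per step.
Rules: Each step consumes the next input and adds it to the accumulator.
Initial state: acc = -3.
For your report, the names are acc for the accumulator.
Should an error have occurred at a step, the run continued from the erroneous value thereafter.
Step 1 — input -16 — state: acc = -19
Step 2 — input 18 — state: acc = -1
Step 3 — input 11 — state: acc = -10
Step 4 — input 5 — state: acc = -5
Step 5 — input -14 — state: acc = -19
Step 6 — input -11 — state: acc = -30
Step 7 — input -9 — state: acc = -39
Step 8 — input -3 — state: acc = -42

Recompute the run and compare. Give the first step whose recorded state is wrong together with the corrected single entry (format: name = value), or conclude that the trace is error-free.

step 3, acc = 10

Recomputing the run from the initial state:
step 1: acc = -19
step 2: acc = -1
step 3: acc = 10
step 4: acc = 15
step 5: acc = 1
step 6: acc = -10
step 7: acc = -19
step 8: acc = -22
The first disagreement with the trace is at step 3, where the value should be acc = 10.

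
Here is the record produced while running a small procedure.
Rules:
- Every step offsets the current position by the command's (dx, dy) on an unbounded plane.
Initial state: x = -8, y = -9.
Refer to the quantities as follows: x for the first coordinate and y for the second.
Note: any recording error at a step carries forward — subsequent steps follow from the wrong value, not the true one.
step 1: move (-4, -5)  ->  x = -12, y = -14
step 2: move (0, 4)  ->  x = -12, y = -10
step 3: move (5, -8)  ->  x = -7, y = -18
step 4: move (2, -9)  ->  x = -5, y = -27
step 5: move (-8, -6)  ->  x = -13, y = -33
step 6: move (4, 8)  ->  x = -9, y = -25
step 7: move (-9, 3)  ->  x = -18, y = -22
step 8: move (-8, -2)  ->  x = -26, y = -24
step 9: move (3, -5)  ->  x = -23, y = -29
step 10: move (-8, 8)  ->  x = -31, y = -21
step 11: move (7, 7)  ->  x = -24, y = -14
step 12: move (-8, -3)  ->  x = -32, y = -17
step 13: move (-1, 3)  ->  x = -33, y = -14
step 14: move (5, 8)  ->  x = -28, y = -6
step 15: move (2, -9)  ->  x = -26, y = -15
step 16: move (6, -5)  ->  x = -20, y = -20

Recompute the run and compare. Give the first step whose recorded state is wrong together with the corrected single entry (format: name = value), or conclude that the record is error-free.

no error

Recomputing the run from the initial state:
step 1: x = -12, y = -14
step 2: x = -12, y = -10
step 3: x = -7, y = -18
step 4: x = -5, y = -27
step 5: x = -13, y = -33
step 6: x = -9, y = -25
step 7: x = -18, y = -22
step 8: x = -26, y = -24
step 9: x = -23, y = -29
step 10: x = -31, y = -21
step 11: x = -24, y = -14
step 12: x = -32, y = -17
step 13: x = -33, y = -14
step 14: x = -28, y = -6
step 15: x = -26, y = -15
step 16: x = -20, y = -20
This matches the record at every step.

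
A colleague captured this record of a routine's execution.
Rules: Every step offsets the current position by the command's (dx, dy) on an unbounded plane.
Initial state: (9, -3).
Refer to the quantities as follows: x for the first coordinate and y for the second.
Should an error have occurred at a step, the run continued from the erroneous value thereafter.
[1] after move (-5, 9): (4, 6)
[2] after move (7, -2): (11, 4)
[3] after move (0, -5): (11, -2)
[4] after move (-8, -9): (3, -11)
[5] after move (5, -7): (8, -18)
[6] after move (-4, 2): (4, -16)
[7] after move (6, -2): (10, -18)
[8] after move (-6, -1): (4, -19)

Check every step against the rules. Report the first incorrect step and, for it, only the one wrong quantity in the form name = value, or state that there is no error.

step 3, y = -1

Step 1: x = 9 + (-5) = 4, y = -3 + (9) = 6 — consistent with the record.
Step 2: x = 4 + (7) = 11, y = 6 + (-2) = 4 — verified.
Step 3: x = 11 + (0) = 11, y = 4 + (-5) = -1 — this is not what the record shows.
The audit stops at step 3: the recorded entry is wrong and should be y = -1.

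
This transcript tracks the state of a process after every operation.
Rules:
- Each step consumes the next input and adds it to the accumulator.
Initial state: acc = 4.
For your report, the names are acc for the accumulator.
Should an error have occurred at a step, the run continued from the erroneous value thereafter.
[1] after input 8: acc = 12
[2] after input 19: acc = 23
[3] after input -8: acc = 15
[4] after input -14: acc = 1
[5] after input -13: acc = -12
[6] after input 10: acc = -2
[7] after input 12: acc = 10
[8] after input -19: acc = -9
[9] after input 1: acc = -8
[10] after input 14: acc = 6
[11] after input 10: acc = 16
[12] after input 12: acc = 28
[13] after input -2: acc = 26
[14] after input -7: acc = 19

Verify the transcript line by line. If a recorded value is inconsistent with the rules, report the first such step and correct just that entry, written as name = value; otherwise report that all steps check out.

step 2, acc = 31

Recomputing the run from the initial state:
step 1: acc = 12
step 2: acc = 31
step 3: acc = 23
step 4: acc = 9
step 5: acc = -4
step 6: acc = 6
step 7: acc = 18
step 8: acc = -1
step 9: acc = 0
step 10: acc = 14
step 11: acc = 24
step 12: acc = 36
step 13: acc = 34
step 14: acc = 27
The first disagreement with the transcript is at step 2, where the value should be acc = 31.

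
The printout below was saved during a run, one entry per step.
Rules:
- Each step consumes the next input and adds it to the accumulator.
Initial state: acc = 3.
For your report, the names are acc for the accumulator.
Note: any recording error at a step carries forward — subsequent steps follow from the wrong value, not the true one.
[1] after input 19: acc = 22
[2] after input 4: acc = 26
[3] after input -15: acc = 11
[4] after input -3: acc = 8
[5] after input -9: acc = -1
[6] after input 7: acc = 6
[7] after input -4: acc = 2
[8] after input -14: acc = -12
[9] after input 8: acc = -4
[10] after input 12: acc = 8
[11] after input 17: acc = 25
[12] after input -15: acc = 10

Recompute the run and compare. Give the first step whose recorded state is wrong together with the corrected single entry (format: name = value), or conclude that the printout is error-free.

1. acc = 3 + 19 = 22 (same as recorded)
2. acc = 22 + 4 = 26 (in agreement)
3. acc = 26 + -15 = 11 (checks out)
4. acc = 11 + -3 = 8 (in agreement)
5. acc = 8 + -9 = -1 (same as recorded)
6. acc = -1 + 7 = 6 (consistent with the printout)
7. acc = 6 + -4 = 2 (agrees with the printout)
8. acc = 2 + -14 = -12 (consistent with the printout)
9. acc = -12 + 8 = -4 (agrees with the printout)
10. acc = -4 + 12 = 8 (checks out)
11. acc = 8 + 17 = 25 (verified)
12. acc = 25 + -15 = 10 (confirmed correct)
The recomputation confirms every line.

no error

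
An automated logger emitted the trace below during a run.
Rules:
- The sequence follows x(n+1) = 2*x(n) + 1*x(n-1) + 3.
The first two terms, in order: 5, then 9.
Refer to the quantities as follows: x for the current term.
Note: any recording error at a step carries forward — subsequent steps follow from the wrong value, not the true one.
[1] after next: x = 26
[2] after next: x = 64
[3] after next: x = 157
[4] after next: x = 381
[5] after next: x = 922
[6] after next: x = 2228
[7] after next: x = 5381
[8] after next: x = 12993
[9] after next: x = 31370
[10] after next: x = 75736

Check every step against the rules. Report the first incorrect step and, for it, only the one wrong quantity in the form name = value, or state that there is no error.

no error

Recomputing the run from the initial state:
step 1: x = 26
step 2: x = 64
step 3: x = 157
step 4: x = 381
step 5: x = 922
step 6: x = 2228
step 7: x = 5381
step 8: x = 12993
step 9: x = 31370
step 10: x = 75736
This matches the trace at every step.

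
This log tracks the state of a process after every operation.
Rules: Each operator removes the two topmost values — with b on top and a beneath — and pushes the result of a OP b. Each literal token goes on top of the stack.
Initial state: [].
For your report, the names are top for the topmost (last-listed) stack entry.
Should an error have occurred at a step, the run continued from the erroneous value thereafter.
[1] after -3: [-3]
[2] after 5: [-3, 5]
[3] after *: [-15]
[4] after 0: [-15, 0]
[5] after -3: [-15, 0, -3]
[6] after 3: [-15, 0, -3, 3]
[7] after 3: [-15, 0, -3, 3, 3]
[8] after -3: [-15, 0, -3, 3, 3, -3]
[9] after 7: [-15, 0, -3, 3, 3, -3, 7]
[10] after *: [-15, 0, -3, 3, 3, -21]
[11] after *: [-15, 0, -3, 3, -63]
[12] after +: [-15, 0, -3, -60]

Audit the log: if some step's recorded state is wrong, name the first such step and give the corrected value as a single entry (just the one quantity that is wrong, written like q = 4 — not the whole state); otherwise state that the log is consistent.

no error

step 1: push -3: top = -3 -> agrees with the log
step 2: push 5: top = 5 -> agrees with the log
step 3: -3 * 5 = -15 -> checks out
step 4: push 0: top = 0 -> agrees with the log
step 5: push -3: top = -3 -> verified
step 6: push 3: top = 3 -> exactly as logged
step 7: push 3: top = 3 -> no discrepancy
step 8: push -3: top = -3 -> checks out
step 9: push 7: top = 7 -> in agreement
step 10: -3 * 7 = -21 -> checks out
step 11: 3 * -21 = -63 -> in agreement
step 12: 3 + -63 = -60 -> matches
The whole run recomputes cleanly — no discrepancies.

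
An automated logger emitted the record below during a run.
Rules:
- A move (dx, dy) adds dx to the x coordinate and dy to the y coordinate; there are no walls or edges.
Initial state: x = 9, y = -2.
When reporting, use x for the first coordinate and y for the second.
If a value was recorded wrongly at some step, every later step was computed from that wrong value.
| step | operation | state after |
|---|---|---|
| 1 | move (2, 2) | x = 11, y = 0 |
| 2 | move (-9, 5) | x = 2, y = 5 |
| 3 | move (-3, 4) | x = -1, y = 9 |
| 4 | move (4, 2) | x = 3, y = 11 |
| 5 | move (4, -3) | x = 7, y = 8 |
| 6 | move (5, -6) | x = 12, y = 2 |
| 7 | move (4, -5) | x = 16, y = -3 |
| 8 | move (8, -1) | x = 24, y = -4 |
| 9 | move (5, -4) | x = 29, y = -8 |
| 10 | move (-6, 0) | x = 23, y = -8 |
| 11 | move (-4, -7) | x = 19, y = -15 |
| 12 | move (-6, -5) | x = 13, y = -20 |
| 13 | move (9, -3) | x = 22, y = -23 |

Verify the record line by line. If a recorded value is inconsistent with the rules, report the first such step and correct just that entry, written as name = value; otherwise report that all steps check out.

1. x = 9 + (2) = 11, y = -2 + (2) = 0 (exactly as logged)
2. x = 11 + (-9) = 2, y = 0 + (5) = 5 (same as recorded)
3. x = 2 + (-3) = -1, y = 5 + (4) = 9 (checks out)
4. x = -1 + (4) = 3, y = 9 + (2) = 11 (consistent with the record)
5. x = 3 + (4) = 7, y = 11 + (-3) = 8 (same as recorded)
6. x = 7 + (5) = 12, y = 8 + (-6) = 2 (consistent with the record)
7. x = 12 + (4) = 16, y = 2 + (-5) = -3 (matches)
8. x = 16 + (8) = 24, y = -3 + (-1) = -4 (in agreement)
9. x = 24 + (5) = 29, y = -4 + (-4) = -8 (same as recorded)
10. x = 29 + (-6) = 23, y = -8 + (0) = -8 (consistent with the record)
11. x = 23 + (-4) = 19, y = -8 + (-7) = -15 (matches)
12. x = 19 + (-6) = 13, y = -15 + (-5) = -20 (no discrepancy)
13. x = 13 + (9) = 22, y = -20 + (-3) = -23 (in agreement)
The recomputation confirms every line.

no error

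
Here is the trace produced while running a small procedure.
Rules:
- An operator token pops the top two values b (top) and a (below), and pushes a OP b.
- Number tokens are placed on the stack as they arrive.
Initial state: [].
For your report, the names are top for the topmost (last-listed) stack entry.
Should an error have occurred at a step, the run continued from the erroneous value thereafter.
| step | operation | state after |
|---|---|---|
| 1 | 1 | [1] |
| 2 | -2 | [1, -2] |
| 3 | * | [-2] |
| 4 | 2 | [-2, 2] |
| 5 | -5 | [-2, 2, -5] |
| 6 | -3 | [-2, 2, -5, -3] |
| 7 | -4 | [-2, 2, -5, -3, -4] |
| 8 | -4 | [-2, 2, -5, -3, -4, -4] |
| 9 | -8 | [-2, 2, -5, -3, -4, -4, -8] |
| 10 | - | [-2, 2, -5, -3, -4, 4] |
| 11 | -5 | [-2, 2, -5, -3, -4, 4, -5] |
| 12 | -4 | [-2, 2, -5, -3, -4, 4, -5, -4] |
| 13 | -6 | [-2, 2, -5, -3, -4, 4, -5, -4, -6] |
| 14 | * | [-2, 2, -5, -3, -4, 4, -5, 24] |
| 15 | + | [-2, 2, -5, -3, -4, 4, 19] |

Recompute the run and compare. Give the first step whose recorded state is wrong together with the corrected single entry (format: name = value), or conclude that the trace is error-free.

no error

Step 1: push 1: top = 1 — consistent with the trace.
Step 2: push -2: top = -2 — checks out.
Step 3: 1 * -2 = -2 — exactly as logged.
Step 4: push 2: top = 2 — no discrepancy.
Step 5: push -5: top = -5 — matches.
Step 6: push -3: top = -3 — matches.
Step 7: push -4: top = -4 — no discrepancy.
Step 8: push -4: top = -4 — verified.
Step 9: push -8: top = -8 — in agreement.
Step 10: -4 - -8 = 4 — same as recorded.
Step 11: push -5: top = -5 — verified.
Step 12: push -4: top = -4 — consistent with the trace.
Step 13: push -6: top = -6 — same as recorded.
Step 14: -4 * -6 = 24 — checks out.
Step 15: -5 + 24 = 19 — verified.
The recomputation confirms every line.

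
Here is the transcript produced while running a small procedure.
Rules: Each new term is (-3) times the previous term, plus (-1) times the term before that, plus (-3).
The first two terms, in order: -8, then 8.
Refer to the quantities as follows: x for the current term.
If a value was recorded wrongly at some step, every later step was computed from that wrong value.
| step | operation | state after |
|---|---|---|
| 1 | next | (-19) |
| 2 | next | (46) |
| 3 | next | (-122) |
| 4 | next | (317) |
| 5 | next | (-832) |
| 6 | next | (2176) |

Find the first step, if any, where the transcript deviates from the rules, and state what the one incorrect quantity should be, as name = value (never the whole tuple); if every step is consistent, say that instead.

no error

Recomputing the run from the initial state:
step 1: x = -19
step 2: x = 46
step 3: x = -122
step 4: x = 317
step 5: x = -832
step 6: x = 2176
This matches the transcript at every step.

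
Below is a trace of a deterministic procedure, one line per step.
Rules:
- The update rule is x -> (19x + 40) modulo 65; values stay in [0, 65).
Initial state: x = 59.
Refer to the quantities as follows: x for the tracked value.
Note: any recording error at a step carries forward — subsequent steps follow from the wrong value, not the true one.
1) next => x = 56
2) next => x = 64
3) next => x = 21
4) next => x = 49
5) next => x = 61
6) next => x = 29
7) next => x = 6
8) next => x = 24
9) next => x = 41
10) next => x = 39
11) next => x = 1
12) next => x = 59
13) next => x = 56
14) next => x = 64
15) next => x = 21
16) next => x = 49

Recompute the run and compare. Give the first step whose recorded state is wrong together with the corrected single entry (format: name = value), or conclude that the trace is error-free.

no error

step 1: x = (19*59 + 40) mod 65 = 56 -> verified
step 2: x = (19*56 + 40) mod 65 = 64 -> no discrepancy
step 3: x = (19*64 + 40) mod 65 = 21 -> in agreement
step 4: x = (19*21 + 40) mod 65 = 49 -> consistent with the trace
step 5: x = (19*49 + 40) mod 65 = 61 -> checks out
step 6: x = (19*61 + 40) mod 65 = 29 -> no discrepancy
step 7: x = (19*29 + 40) mod 65 = 6 -> no discrepancy
step 8: x = (19*6 + 40) mod 65 = 24 -> consistent with the trace
step 9: x = (19*24 + 40) mod 65 = 41 -> agrees with the trace
step 10: x = (19*41 + 40) mod 65 = 39 -> verified
step 11: x = (19*39 + 40) mod 65 = 1 -> agrees with the trace
step 12: x = (19*1 + 40) mod 65 = 59 -> exactly as logged
step 13: x = (19*59 + 40) mod 65 = 56 -> same as recorded
step 14: x = (19*56 + 40) mod 65 = 64 -> agrees with the trace
step 15: x = (19*64 + 40) mod 65 = 21 -> confirmed correct
step 16: x = (19*21 + 40) mod 65 = 49 -> verified
Nothing is out of place; the run is error-free.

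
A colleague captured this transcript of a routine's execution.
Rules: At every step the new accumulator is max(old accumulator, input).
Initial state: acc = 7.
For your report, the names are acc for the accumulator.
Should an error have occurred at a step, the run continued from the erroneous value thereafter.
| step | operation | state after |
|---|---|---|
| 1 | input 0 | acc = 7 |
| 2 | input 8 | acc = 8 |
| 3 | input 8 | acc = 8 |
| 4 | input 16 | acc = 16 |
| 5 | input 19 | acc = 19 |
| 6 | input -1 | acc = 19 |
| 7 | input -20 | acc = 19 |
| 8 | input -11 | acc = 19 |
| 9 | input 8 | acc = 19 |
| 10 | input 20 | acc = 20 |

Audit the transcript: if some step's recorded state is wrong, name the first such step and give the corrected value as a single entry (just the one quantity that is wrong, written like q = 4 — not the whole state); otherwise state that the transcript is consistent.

no error

1. acc = max(7, 0) = 7 (in agreement)
2. acc = max(7, 8) = 8 (no discrepancy)
3. acc = max(8, 8) = 8 (agrees with the transcript)
4. acc = max(8, 16) = 16 (consistent with the transcript)
5. acc = max(16, 19) = 19 (same as recorded)
6. acc = max(19, -1) = 19 (in agreement)
7. acc = max(19, -20) = 19 (no discrepancy)
8. acc = max(19, -11) = 19 (no discrepancy)
9. acc = max(19, 8) = 19 (in agreement)
10. acc = max(19, 20) = 20 (confirmed correct)
The recomputation confirms every line.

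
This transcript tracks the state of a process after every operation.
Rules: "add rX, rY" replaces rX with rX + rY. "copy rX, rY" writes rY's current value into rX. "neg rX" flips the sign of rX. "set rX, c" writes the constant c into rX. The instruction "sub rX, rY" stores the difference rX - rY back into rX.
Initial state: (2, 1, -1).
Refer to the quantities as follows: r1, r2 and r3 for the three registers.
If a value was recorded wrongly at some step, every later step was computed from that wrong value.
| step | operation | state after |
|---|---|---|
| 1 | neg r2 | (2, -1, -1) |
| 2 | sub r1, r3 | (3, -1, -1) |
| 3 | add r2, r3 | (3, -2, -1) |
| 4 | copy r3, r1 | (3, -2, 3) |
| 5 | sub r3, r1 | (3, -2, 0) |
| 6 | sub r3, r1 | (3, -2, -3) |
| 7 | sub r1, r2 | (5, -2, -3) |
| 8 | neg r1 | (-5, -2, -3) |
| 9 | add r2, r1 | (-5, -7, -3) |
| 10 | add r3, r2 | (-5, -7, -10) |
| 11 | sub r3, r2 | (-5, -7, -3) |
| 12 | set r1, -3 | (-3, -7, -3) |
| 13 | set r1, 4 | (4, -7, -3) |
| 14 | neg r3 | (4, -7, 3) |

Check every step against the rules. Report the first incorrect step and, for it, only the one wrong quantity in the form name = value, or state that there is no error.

no error

Step 1: r2 = -(1) = -1 — no discrepancy.
Step 2: r1 = 2 - -1 = 3 — same as recorded.
Step 3: r2 = -1 + -1 = -2 — matches.
Step 4: r3 = 3 — matches.
Step 5: r3 = 3 - 3 = 0 — verified.
Step 6: r3 = 0 - 3 = -3 — agrees with the transcript.
Step 7: r1 = 3 - -2 = 5 — in agreement.
Step 8: r1 = -(5) = -5 — no discrepancy.
Step 9: r2 = -2 + -5 = -7 — no discrepancy.
Step 10: r3 = -3 + -7 = -10 — same as recorded.
Step 11: r3 = -10 - -7 = -3 — same as recorded.
Step 12: r1 = -3 — confirmed correct.
Step 13: r1 = 4 — agrees with the transcript.
Step 14: r3 = -(-3) = 3 — confirmed correct.
The whole run recomputes cleanly — no discrepancies.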